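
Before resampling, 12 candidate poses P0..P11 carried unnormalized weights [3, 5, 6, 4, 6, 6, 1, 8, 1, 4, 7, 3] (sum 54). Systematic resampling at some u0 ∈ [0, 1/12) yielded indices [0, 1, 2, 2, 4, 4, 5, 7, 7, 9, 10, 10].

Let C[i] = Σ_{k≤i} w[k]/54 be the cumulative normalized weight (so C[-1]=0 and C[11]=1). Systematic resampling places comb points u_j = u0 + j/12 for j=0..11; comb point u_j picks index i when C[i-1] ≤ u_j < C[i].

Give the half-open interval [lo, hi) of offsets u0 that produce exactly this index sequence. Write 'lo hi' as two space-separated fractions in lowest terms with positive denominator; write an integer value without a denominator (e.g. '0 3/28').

C = [1/18, 4/27, 7/27, 1/3, 4/9, 5/9, 31/54, 13/18, 20/27, 22/27, 17/18, 1]
j=0 picked index 0: u0 ∈ [0, 1/18)
j=1 picked index 1: u0 ∈ [-1/36, 7/108)
j=2 picked index 2: u0 ∈ [-1/54, 5/54)
j=3 picked index 2: u0 ∈ [-11/108, 1/108)
j=4 picked index 4: u0 ∈ [0, 1/9)
j=5 picked index 4: u0 ∈ [-1/12, 1/36)
j=6 picked index 5: u0 ∈ [-1/18, 1/18)
j=7 picked index 7: u0 ∈ [-1/108, 5/36)
j=8 picked index 7: u0 ∈ [-5/54, 1/18)
j=9 picked index 9: u0 ∈ [-1/108, 7/108)
j=10 picked index 10: u0 ∈ [-1/54, 1/9)
j=11 picked index 10: u0 ∈ [-11/108, 1/36)
intersection: [0, 1/108)

0 1/108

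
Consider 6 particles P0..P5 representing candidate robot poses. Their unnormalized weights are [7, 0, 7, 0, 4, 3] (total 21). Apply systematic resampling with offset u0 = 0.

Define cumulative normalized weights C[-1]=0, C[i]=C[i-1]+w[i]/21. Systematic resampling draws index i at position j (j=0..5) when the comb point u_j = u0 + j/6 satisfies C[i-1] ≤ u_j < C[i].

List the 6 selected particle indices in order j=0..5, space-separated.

0 0 2 2 4 4

C = [1/3, 1/3, 2/3, 2/3, 6/7, 1]
j=0: u_0=0 ∈ [0, 1/3) → index 0
j=1: u_1=1/6 ∈ [0, 1/3) → index 0
j=2: u_2=1/3 ∈ [1/3, 2/3) → index 2
j=3: u_3=1/2 ∈ [1/3, 2/3) → index 2
j=4: u_4=2/3 ∈ [2/3, 6/7) → index 4
j=5: u_5=5/6 ∈ [2/3, 6/7) → index 4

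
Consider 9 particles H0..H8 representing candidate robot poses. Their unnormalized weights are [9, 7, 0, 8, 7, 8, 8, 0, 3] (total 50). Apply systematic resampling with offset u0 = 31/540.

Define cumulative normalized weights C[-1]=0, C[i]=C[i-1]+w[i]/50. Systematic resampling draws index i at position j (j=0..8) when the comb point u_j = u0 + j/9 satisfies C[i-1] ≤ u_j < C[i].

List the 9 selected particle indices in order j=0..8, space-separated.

0 0 1 3 4 4 5 6 8

C = [9/50, 8/25, 8/25, 12/25, 31/50, 39/50, 47/50, 47/50, 1]
j=0: u_0=31/540 ∈ [0, 9/50) → index 0
j=1: u_1=91/540 ∈ [0, 9/50) → index 0
j=2: u_2=151/540 ∈ [9/50, 8/25) → index 1
j=3: u_3=211/540 ∈ [8/25, 12/25) → index 3
j=4: u_4=271/540 ∈ [12/25, 31/50) → index 4
j=5: u_5=331/540 ∈ [12/25, 31/50) → index 4
j=6: u_6=391/540 ∈ [31/50, 39/50) → index 5
j=7: u_7=451/540 ∈ [39/50, 47/50) → index 6
j=8: u_8=511/540 ∈ [47/50, 1) → index 8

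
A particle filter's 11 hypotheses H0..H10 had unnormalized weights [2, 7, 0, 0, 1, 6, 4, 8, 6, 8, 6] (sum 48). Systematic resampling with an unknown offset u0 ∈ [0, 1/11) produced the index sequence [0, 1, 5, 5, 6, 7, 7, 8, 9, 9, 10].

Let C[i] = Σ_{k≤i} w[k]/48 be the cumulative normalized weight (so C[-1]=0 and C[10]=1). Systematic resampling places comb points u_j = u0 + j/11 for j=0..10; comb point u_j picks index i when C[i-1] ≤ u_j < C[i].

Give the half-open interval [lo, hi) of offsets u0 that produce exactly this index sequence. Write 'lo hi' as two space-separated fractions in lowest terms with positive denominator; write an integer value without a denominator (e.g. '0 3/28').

7/264 5/132

C = [1/24, 3/16, 3/16, 3/16, 5/24, 1/3, 5/12, 7/12, 17/24, 7/8, 1]
j=0 picked index 0: u0 ∈ [0, 1/24)
j=1 picked index 1: u0 ∈ [-13/264, 17/176)
j=2 picked index 5: u0 ∈ [7/264, 5/33)
j=3 picked index 5: u0 ∈ [-17/264, 2/33)
j=4 picked index 6: u0 ∈ [-1/33, 7/132)
j=5 picked index 7: u0 ∈ [-5/132, 17/132)
j=6 picked index 7: u0 ∈ [-17/132, 5/132)
j=7 picked index 8: u0 ∈ [-7/132, 19/264)
j=8 picked index 9: u0 ∈ [-5/264, 13/88)
j=9 picked index 9: u0 ∈ [-29/264, 5/88)
j=10 picked index 10: u0 ∈ [-3/88, 1/11)
intersection: [7/264, 5/132)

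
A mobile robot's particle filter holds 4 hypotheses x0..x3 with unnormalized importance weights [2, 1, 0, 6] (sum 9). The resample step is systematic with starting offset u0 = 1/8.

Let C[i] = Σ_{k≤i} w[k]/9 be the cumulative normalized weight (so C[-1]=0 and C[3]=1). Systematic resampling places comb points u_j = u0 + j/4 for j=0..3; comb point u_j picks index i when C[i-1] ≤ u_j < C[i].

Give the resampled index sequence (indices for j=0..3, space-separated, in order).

0 3 3 3

C = [2/9, 1/3, 1/3, 1]
j=0: u_0=1/8 ∈ [0, 2/9) → index 0
j=1: u_1=3/8 ∈ [1/3, 1) → index 3
j=2: u_2=5/8 ∈ [1/3, 1) → index 3
j=3: u_3=7/8 ∈ [1/3, 1) → index 3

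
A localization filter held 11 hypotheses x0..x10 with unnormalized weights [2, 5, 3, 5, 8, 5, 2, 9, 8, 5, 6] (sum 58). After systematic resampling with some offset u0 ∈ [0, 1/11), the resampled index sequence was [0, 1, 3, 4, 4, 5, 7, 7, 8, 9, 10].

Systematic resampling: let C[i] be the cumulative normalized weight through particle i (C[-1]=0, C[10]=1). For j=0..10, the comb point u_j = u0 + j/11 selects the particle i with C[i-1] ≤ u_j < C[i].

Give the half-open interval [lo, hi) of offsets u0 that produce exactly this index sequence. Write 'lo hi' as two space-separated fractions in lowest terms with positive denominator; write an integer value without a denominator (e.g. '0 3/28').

0 9/319

C = [1/29, 7/58, 5/29, 15/58, 23/58, 14/29, 15/29, 39/58, 47/58, 26/29, 1]
j=0 picked index 0: u0 ∈ [0, 1/29)
j=1 picked index 1: u0 ∈ [-18/319, 19/638)
j=2 picked index 3: u0 ∈ [-3/319, 49/638)
j=3 picked index 4: u0 ∈ [-9/638, 79/638)
j=4 picked index 4: u0 ∈ [-67/638, 21/638)
j=5 picked index 5: u0 ∈ [-37/638, 9/319)
j=6 picked index 7: u0 ∈ [-9/319, 81/638)
j=7 picked index 7: u0 ∈ [-38/319, 23/638)
j=8 picked index 8: u0 ∈ [-35/638, 53/638)
j=9 picked index 9: u0 ∈ [-5/638, 25/319)
j=10 picked index 10: u0 ∈ [-4/319, 1/11)
intersection: [0, 9/319)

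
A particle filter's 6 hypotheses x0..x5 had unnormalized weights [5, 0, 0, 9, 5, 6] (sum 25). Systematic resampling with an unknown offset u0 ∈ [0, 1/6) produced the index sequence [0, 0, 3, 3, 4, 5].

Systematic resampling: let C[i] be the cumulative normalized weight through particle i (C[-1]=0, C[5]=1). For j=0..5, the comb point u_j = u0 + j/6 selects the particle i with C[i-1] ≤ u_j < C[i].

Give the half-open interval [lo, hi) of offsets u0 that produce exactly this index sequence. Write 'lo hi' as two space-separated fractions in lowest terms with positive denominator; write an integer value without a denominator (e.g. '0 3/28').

0 1/30

C = [1/5, 1/5, 1/5, 14/25, 19/25, 1]
j=0 picked index 0: u0 ∈ [0, 1/5)
j=1 picked index 0: u0 ∈ [-1/6, 1/30)
j=2 picked index 3: u0 ∈ [-2/15, 17/75)
j=3 picked index 3: u0 ∈ [-3/10, 3/50)
j=4 picked index 4: u0 ∈ [-8/75, 7/75)
j=5 picked index 5: u0 ∈ [-11/150, 1/6)
intersection: [0, 1/30)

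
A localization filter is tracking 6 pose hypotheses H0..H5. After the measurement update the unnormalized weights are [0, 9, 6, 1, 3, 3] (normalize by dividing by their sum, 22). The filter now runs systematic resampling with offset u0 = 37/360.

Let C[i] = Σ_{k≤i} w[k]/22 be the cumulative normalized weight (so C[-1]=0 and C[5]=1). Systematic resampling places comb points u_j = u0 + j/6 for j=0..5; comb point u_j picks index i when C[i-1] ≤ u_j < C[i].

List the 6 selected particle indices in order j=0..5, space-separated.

C = [0, 9/22, 15/22, 8/11, 19/22, 1]
j=0: u_0=37/360 ∈ [0, 9/22) → index 1
j=1: u_1=97/360 ∈ [0, 9/22) → index 1
j=2: u_2=157/360 ∈ [9/22, 15/22) → index 2
j=3: u_3=217/360 ∈ [9/22, 15/22) → index 2
j=4: u_4=277/360 ∈ [8/11, 19/22) → index 4
j=5: u_5=337/360 ∈ [19/22, 1) → index 5

1 1 2 2 4 5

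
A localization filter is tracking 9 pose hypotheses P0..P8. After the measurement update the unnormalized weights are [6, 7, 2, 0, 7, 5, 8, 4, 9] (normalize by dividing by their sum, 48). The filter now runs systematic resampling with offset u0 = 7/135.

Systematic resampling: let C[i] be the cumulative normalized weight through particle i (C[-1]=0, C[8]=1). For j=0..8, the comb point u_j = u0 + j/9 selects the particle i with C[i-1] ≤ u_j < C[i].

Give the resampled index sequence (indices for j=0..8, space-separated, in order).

C = [1/8, 13/48, 5/16, 5/16, 11/24, 9/16, 35/48, 13/16, 1]
j=0: u_0=7/135 ∈ [0, 1/8) → index 0
j=1: u_1=22/135 ∈ [1/8, 13/48) → index 1
j=2: u_2=37/135 ∈ [13/48, 5/16) → index 2
j=3: u_3=52/135 ∈ [5/16, 11/24) → index 4
j=4: u_4=67/135 ∈ [11/24, 9/16) → index 5
j=5: u_5=82/135 ∈ [9/16, 35/48) → index 6
j=6: u_6=97/135 ∈ [9/16, 35/48) → index 6
j=7: u_7=112/135 ∈ [13/16, 1) → index 8
j=8: u_8=127/135 ∈ [13/16, 1) → index 8

0 1 2 4 5 6 6 8 8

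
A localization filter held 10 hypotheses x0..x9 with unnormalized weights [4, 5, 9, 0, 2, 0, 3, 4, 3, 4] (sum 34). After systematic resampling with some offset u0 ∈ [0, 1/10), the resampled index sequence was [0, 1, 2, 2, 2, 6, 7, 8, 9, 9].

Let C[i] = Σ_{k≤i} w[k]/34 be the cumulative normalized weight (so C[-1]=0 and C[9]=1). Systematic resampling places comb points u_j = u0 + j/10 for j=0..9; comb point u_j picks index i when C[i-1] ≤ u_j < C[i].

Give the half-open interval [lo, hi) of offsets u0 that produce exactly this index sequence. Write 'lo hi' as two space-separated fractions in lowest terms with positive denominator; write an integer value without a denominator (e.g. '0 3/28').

8/85 1/10

C = [2/17, 9/34, 9/17, 9/17, 10/17, 10/17, 23/34, 27/34, 15/17, 1]
j=0 picked index 0: u0 ∈ [0, 2/17)
j=1 picked index 1: u0 ∈ [3/170, 14/85)
j=2 picked index 2: u0 ∈ [11/170, 28/85)
j=3 picked index 2: u0 ∈ [-3/85, 39/170)
j=4 picked index 2: u0 ∈ [-23/170, 11/85)
j=5 picked index 6: u0 ∈ [3/34, 3/17)
j=6 picked index 7: u0 ∈ [13/170, 33/170)
j=7 picked index 8: u0 ∈ [8/85, 31/170)
j=8 picked index 9: u0 ∈ [7/85, 1/5)
j=9 picked index 9: u0 ∈ [-3/170, 1/10)
intersection: [8/85, 1/10)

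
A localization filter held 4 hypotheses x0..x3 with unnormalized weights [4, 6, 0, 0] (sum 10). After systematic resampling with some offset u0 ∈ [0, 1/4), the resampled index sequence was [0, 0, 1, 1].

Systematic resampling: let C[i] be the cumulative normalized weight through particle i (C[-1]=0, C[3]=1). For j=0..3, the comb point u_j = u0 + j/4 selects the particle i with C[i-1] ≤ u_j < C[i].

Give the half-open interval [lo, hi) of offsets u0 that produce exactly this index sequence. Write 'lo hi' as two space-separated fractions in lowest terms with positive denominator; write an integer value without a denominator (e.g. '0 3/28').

0 3/20

C = [2/5, 1, 1, 1]
j=0 picked index 0: u0 ∈ [0, 2/5)
j=1 picked index 0: u0 ∈ [-1/4, 3/20)
j=2 picked index 1: u0 ∈ [-1/10, 1/2)
j=3 picked index 1: u0 ∈ [-7/20, 1/4)
intersection: [0, 3/20)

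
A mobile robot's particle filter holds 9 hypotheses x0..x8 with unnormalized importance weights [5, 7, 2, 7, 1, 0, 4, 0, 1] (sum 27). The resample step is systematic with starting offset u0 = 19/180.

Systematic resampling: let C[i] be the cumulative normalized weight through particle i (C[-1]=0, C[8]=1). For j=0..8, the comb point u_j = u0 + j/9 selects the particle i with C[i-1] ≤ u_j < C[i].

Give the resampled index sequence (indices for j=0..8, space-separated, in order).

0 1 1 1 3 3 3 6 8

C = [5/27, 4/9, 14/27, 7/9, 22/27, 22/27, 26/27, 26/27, 1]
j=0: u_0=19/180 ∈ [0, 5/27) → index 0
j=1: u_1=13/60 ∈ [5/27, 4/9) → index 1
j=2: u_2=59/180 ∈ [5/27, 4/9) → index 1
j=3: u_3=79/180 ∈ [5/27, 4/9) → index 1
j=4: u_4=11/20 ∈ [14/27, 7/9) → index 3
j=5: u_5=119/180 ∈ [14/27, 7/9) → index 3
j=6: u_6=139/180 ∈ [14/27, 7/9) → index 3
j=7: u_7=53/60 ∈ [22/27, 26/27) → index 6
j=8: u_8=179/180 ∈ [26/27, 1) → index 8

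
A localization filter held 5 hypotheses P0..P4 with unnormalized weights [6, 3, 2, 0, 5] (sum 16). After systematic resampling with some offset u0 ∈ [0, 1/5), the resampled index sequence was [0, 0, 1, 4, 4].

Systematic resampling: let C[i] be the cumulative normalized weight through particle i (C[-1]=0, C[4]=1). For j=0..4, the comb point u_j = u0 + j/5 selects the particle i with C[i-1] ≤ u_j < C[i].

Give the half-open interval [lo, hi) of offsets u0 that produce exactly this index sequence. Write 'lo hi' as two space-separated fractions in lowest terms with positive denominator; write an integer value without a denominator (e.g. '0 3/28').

7/80 13/80

C = [3/8, 9/16, 11/16, 11/16, 1]
j=0 picked index 0: u0 ∈ [0, 3/8)
j=1 picked index 0: u0 ∈ [-1/5, 7/40)
j=2 picked index 1: u0 ∈ [-1/40, 13/80)
j=3 picked index 4: u0 ∈ [7/80, 2/5)
j=4 picked index 4: u0 ∈ [-9/80, 1/5)
intersection: [7/80, 13/80)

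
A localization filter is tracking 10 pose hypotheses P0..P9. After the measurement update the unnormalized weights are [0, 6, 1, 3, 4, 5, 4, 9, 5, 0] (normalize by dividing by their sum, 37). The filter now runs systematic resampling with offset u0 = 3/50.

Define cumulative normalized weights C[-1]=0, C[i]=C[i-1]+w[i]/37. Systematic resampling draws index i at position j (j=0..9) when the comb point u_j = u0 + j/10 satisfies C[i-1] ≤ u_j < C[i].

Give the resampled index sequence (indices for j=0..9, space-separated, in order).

1 1 3 4 5 6 7 7 7 8

C = [0, 6/37, 7/37, 10/37, 14/37, 19/37, 23/37, 32/37, 1, 1]
j=0: u_0=3/50 ∈ [0, 6/37) → index 1
j=1: u_1=4/25 ∈ [0, 6/37) → index 1
j=2: u_2=13/50 ∈ [7/37, 10/37) → index 3
j=3: u_3=9/25 ∈ [10/37, 14/37) → index 4
j=4: u_4=23/50 ∈ [14/37, 19/37) → index 5
j=5: u_5=14/25 ∈ [19/37, 23/37) → index 6
j=6: u_6=33/50 ∈ [23/37, 32/37) → index 7
j=7: u_7=19/25 ∈ [23/37, 32/37) → index 7
j=8: u_8=43/50 ∈ [23/37, 32/37) → index 7
j=9: u_9=24/25 ∈ [32/37, 1) → index 8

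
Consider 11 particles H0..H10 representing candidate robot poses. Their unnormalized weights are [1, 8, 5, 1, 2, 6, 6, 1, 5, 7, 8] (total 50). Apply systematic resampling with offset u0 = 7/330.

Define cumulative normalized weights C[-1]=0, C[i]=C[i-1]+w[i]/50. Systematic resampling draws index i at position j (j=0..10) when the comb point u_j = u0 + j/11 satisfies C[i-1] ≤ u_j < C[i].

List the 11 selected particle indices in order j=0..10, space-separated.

C = [1/50, 9/50, 7/25, 3/10, 17/50, 23/50, 29/50, 3/5, 7/10, 21/25, 1]
j=0: u_0=7/330 ∈ [1/50, 9/50) → index 1
j=1: u_1=37/330 ∈ [1/50, 9/50) → index 1
j=2: u_2=67/330 ∈ [9/50, 7/25) → index 2
j=3: u_3=97/330 ∈ [7/25, 3/10) → index 3
j=4: u_4=127/330 ∈ [17/50, 23/50) → index 5
j=5: u_5=157/330 ∈ [23/50, 29/50) → index 6
j=6: u_6=17/30 ∈ [23/50, 29/50) → index 6
j=7: u_7=217/330 ∈ [3/5, 7/10) → index 8
j=8: u_8=247/330 ∈ [7/10, 21/25) → index 9
j=9: u_9=277/330 ∈ [7/10, 21/25) → index 9
j=10: u_10=307/330 ∈ [21/25, 1) → index 10

1 1 2 3 5 6 6 8 9 9 10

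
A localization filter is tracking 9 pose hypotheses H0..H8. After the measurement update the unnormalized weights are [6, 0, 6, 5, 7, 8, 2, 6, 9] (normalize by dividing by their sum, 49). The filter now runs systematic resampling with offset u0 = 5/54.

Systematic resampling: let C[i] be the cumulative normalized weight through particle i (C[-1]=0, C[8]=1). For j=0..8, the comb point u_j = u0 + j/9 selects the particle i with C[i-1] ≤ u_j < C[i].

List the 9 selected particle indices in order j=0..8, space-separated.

0 2 3 4 5 5 7 8 8

C = [6/49, 6/49, 12/49, 17/49, 24/49, 32/49, 34/49, 40/49, 1]
j=0: u_0=5/54 ∈ [0, 6/49) → index 0
j=1: u_1=11/54 ∈ [6/49, 12/49) → index 2
j=2: u_2=17/54 ∈ [12/49, 17/49) → index 3
j=3: u_3=23/54 ∈ [17/49, 24/49) → index 4
j=4: u_4=29/54 ∈ [24/49, 32/49) → index 5
j=5: u_5=35/54 ∈ [24/49, 32/49) → index 5
j=6: u_6=41/54 ∈ [34/49, 40/49) → index 7
j=7: u_7=47/54 ∈ [40/49, 1) → index 8
j=8: u_8=53/54 ∈ [40/49, 1) → index 8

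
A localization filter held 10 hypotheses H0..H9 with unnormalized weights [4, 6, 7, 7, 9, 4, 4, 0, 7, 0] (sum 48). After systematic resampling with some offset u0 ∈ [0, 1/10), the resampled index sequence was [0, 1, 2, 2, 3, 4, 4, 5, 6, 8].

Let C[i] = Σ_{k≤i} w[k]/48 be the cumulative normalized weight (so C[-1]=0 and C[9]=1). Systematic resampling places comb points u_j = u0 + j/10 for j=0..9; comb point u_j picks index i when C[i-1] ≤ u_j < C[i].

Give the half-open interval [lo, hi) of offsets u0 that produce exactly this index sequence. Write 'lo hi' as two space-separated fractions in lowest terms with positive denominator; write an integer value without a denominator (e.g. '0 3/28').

C = [1/12, 5/24, 17/48, 1/2, 11/16, 37/48, 41/48, 41/48, 1, 1]
j=0 picked index 0: u0 ∈ [0, 1/12)
j=1 picked index 1: u0 ∈ [-1/60, 13/120)
j=2 picked index 2: u0 ∈ [1/120, 37/240)
j=3 picked index 2: u0 ∈ [-11/120, 13/240)
j=4 picked index 3: u0 ∈ [-11/240, 1/10)
j=5 picked index 4: u0 ∈ [0, 3/16)
j=6 picked index 4: u0 ∈ [-1/10, 7/80)
j=7 picked index 5: u0 ∈ [-1/80, 17/240)
j=8 picked index 6: u0 ∈ [-7/240, 13/240)
j=9 picked index 8: u0 ∈ [-11/240, 1/10)
intersection: [1/120, 13/240)

1/120 13/240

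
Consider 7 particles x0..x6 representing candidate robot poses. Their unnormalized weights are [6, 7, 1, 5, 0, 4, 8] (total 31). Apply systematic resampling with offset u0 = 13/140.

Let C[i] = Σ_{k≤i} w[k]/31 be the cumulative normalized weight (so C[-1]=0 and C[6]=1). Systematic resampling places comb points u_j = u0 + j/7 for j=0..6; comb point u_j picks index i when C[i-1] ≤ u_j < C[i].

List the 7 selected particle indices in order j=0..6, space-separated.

0 1 1 3 5 6 6

C = [6/31, 13/31, 14/31, 19/31, 19/31, 23/31, 1]
j=0: u_0=13/140 ∈ [0, 6/31) → index 0
j=1: u_1=33/140 ∈ [6/31, 13/31) → index 1
j=2: u_2=53/140 ∈ [6/31, 13/31) → index 1
j=3: u_3=73/140 ∈ [14/31, 19/31) → index 3
j=4: u_4=93/140 ∈ [19/31, 23/31) → index 5
j=5: u_5=113/140 ∈ [23/31, 1) → index 6
j=6: u_6=19/20 ∈ [23/31, 1) → index 6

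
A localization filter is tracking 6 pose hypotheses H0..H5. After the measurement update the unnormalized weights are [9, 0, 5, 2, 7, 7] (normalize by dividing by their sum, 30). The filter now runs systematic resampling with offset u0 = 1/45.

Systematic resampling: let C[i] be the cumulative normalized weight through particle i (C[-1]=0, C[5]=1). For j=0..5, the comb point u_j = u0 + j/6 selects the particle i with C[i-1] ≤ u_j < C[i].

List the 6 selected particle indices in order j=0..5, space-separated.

0 0 2 3 4 5

C = [3/10, 3/10, 7/15, 8/15, 23/30, 1]
j=0: u_0=1/45 ∈ [0, 3/10) → index 0
j=1: u_1=17/90 ∈ [0, 3/10) → index 0
j=2: u_2=16/45 ∈ [3/10, 7/15) → index 2
j=3: u_3=47/90 ∈ [7/15, 8/15) → index 3
j=4: u_4=31/45 ∈ [8/15, 23/30) → index 4
j=5: u_5=77/90 ∈ [23/30, 1) → index 5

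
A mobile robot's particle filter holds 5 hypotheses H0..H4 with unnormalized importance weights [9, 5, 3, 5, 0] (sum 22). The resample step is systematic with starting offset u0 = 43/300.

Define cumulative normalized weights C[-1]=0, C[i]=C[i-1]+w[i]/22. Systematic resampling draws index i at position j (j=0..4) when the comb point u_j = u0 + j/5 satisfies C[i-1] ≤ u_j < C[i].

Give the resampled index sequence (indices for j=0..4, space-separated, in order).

C = [9/22, 7/11, 17/22, 1, 1]
j=0: u_0=43/300 ∈ [0, 9/22) → index 0
j=1: u_1=103/300 ∈ [0, 9/22) → index 0
j=2: u_2=163/300 ∈ [9/22, 7/11) → index 1
j=3: u_3=223/300 ∈ [7/11, 17/22) → index 2
j=4: u_4=283/300 ∈ [17/22, 1) → index 3

0 0 1 2 3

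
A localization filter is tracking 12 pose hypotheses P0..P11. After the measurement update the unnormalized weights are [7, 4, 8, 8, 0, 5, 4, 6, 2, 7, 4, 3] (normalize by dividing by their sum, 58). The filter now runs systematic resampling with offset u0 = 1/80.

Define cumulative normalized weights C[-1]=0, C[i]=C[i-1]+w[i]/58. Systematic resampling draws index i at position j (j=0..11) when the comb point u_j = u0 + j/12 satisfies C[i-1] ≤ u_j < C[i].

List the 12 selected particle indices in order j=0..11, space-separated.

0 0 1 2 3 3 5 6 7 9 9 10

C = [7/58, 11/58, 19/58, 27/58, 27/58, 16/29, 18/29, 21/29, 22/29, 51/58, 55/58, 1]
j=0: u_0=1/80 ∈ [0, 7/58) → index 0
j=1: u_1=23/240 ∈ [0, 7/58) → index 0
j=2: u_2=43/240 ∈ [7/58, 11/58) → index 1
j=3: u_3=21/80 ∈ [11/58, 19/58) → index 2
j=4: u_4=83/240 ∈ [19/58, 27/58) → index 3
j=5: u_5=103/240 ∈ [19/58, 27/58) → index 3
j=6: u_6=41/80 ∈ [27/58, 16/29) → index 5
j=7: u_7=143/240 ∈ [16/29, 18/29) → index 6
j=8: u_8=163/240 ∈ [18/29, 21/29) → index 7
j=9: u_9=61/80 ∈ [22/29, 51/58) → index 9
j=10: u_10=203/240 ∈ [22/29, 51/58) → index 9
j=11: u_11=223/240 ∈ [51/58, 55/58) → index 10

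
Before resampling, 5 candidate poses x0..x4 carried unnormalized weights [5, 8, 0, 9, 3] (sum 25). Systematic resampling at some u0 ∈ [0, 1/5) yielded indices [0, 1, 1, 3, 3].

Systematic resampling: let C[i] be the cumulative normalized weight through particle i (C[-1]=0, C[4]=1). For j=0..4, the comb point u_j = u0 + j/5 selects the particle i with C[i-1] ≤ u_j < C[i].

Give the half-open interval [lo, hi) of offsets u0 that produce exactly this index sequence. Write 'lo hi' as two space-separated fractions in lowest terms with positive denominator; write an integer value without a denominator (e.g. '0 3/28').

0 2/25

C = [1/5, 13/25, 13/25, 22/25, 1]
j=0 picked index 0: u0 ∈ [0, 1/5)
j=1 picked index 1: u0 ∈ [0, 8/25)
j=2 picked index 1: u0 ∈ [-1/5, 3/25)
j=3 picked index 3: u0 ∈ [-2/25, 7/25)
j=4 picked index 3: u0 ∈ [-7/25, 2/25)
intersection: [0, 2/25)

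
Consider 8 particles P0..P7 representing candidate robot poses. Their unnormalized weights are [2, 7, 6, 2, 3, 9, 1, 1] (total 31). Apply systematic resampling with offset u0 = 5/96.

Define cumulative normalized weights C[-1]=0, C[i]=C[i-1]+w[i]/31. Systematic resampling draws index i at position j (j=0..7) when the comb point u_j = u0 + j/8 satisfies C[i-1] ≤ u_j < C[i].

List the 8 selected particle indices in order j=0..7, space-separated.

C = [2/31, 9/31, 15/31, 17/31, 20/31, 29/31, 30/31, 1]
j=0: u_0=5/96 ∈ [0, 2/31) → index 0
j=1: u_1=17/96 ∈ [2/31, 9/31) → index 1
j=2: u_2=29/96 ∈ [9/31, 15/31) → index 2
j=3: u_3=41/96 ∈ [9/31, 15/31) → index 2
j=4: u_4=53/96 ∈ [17/31, 20/31) → index 4
j=5: u_5=65/96 ∈ [20/31, 29/31) → index 5
j=6: u_6=77/96 ∈ [20/31, 29/31) → index 5
j=7: u_7=89/96 ∈ [20/31, 29/31) → index 5

0 1 2 2 4 5 5 5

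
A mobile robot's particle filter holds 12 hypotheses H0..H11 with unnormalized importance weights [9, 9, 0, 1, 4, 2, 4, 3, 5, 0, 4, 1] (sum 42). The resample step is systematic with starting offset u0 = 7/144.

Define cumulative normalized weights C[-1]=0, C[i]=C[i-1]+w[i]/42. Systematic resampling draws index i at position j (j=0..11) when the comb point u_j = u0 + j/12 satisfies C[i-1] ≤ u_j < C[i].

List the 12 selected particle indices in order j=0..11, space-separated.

C = [3/14, 3/7, 3/7, 19/42, 23/42, 25/42, 29/42, 16/21, 37/42, 37/42, 41/42, 1]
j=0: u_0=7/144 ∈ [0, 3/14) → index 0
j=1: u_1=19/144 ∈ [0, 3/14) → index 0
j=2: u_2=31/144 ∈ [3/14, 3/7) → index 1
j=3: u_3=43/144 ∈ [3/14, 3/7) → index 1
j=4: u_4=55/144 ∈ [3/14, 3/7) → index 1
j=5: u_5=67/144 ∈ [19/42, 23/42) → index 4
j=6: u_6=79/144 ∈ [23/42, 25/42) → index 5
j=7: u_7=91/144 ∈ [25/42, 29/42) → index 6
j=8: u_8=103/144 ∈ [29/42, 16/21) → index 7
j=9: u_9=115/144 ∈ [16/21, 37/42) → index 8
j=10: u_10=127/144 ∈ [37/42, 41/42) → index 10
j=11: u_11=139/144 ∈ [37/42, 41/42) → index 10

0 0 1 1 1 4 5 6 7 8 10 10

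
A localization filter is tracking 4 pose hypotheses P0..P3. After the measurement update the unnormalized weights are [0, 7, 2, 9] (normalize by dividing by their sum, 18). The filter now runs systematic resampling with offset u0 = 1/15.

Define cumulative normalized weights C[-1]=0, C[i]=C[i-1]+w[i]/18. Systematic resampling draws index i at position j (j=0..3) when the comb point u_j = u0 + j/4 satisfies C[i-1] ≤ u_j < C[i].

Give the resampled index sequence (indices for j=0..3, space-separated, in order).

1 1 3 3

C = [0, 7/18, 1/2, 1]
j=0: u_0=1/15 ∈ [0, 7/18) → index 1
j=1: u_1=19/60 ∈ [0, 7/18) → index 1
j=2: u_2=17/30 ∈ [1/2, 1) → index 3
j=3: u_3=49/60 ∈ [1/2, 1) → index 3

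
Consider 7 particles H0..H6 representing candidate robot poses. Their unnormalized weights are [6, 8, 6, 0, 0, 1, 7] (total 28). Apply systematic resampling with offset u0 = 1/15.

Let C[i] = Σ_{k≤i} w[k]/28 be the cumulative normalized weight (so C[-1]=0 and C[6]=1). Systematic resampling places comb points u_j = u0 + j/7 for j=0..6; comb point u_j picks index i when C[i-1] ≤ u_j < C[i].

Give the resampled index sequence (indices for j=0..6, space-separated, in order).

C = [3/14, 1/2, 5/7, 5/7, 5/7, 3/4, 1]
j=0: u_0=1/15 ∈ [0, 3/14) → index 0
j=1: u_1=22/105 ∈ [0, 3/14) → index 0
j=2: u_2=37/105 ∈ [3/14, 1/2) → index 1
j=3: u_3=52/105 ∈ [3/14, 1/2) → index 1
j=4: u_4=67/105 ∈ [1/2, 5/7) → index 2
j=5: u_5=82/105 ∈ [3/4, 1) → index 6
j=6: u_6=97/105 ∈ [3/4, 1) → index 6

0 0 1 1 2 6 6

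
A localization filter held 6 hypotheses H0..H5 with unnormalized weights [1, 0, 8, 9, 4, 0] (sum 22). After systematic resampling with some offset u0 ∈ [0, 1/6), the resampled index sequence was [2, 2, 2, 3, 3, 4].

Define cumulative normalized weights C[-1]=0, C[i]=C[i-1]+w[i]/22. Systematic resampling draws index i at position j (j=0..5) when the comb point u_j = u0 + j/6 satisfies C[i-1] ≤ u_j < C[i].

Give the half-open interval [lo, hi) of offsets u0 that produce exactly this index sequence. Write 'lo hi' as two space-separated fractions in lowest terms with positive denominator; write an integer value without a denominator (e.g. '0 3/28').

C = [1/22, 1/22, 9/22, 9/11, 1, 1]
j=0 picked index 2: u0 ∈ [1/22, 9/22)
j=1 picked index 2: u0 ∈ [-4/33, 8/33)
j=2 picked index 2: u0 ∈ [-19/66, 5/66)
j=3 picked index 3: u0 ∈ [-1/11, 7/22)
j=4 picked index 3: u0 ∈ [-17/66, 5/33)
j=5 picked index 4: u0 ∈ [-1/66, 1/6)
intersection: [1/22, 5/66)

1/22 5/66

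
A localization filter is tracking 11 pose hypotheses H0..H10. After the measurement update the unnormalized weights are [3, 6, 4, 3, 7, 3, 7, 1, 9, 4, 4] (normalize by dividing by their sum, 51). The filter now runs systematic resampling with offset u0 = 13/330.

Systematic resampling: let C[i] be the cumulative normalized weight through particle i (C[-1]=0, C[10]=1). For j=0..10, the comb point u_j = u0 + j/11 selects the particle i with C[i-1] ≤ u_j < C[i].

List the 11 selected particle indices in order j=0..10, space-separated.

C = [1/17, 3/17, 13/51, 16/51, 23/51, 26/51, 11/17, 2/3, 43/51, 47/51, 1]
j=0: u_0=13/330 ∈ [0, 1/17) → index 0
j=1: u_1=43/330 ∈ [1/17, 3/17) → index 1
j=2: u_2=73/330 ∈ [3/17, 13/51) → index 2
j=3: u_3=103/330 ∈ [13/51, 16/51) → index 3
j=4: u_4=133/330 ∈ [16/51, 23/51) → index 4
j=5: u_5=163/330 ∈ [23/51, 26/51) → index 5
j=6: u_6=193/330 ∈ [26/51, 11/17) → index 6
j=7: u_7=223/330 ∈ [2/3, 43/51) → index 8
j=8: u_8=23/30 ∈ [2/3, 43/51) → index 8
j=9: u_9=283/330 ∈ [43/51, 47/51) → index 9
j=10: u_10=313/330 ∈ [47/51, 1) → index 10

0 1 2 3 4 5 6 8 8 9 10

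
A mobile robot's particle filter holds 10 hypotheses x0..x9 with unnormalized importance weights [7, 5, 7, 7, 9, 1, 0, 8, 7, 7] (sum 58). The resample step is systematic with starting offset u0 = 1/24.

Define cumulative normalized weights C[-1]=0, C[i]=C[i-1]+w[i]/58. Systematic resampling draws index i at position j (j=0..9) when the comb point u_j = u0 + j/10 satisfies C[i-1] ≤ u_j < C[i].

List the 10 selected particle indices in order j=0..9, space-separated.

C = [7/58, 6/29, 19/58, 13/29, 35/58, 18/29, 18/29, 22/29, 51/58, 1]
j=0: u_0=1/24 ∈ [0, 7/58) → index 0
j=1: u_1=17/120 ∈ [7/58, 6/29) → index 1
j=2: u_2=29/120 ∈ [6/29, 19/58) → index 2
j=3: u_3=41/120 ∈ [19/58, 13/29) → index 3
j=4: u_4=53/120 ∈ [19/58, 13/29) → index 3
j=5: u_5=13/24 ∈ [13/29, 35/58) → index 4
j=6: u_6=77/120 ∈ [18/29, 22/29) → index 7
j=7: u_7=89/120 ∈ [18/29, 22/29) → index 7
j=8: u_8=101/120 ∈ [22/29, 51/58) → index 8
j=9: u_9=113/120 ∈ [51/58, 1) → index 9

0 1 2 3 3 4 7 7 8 9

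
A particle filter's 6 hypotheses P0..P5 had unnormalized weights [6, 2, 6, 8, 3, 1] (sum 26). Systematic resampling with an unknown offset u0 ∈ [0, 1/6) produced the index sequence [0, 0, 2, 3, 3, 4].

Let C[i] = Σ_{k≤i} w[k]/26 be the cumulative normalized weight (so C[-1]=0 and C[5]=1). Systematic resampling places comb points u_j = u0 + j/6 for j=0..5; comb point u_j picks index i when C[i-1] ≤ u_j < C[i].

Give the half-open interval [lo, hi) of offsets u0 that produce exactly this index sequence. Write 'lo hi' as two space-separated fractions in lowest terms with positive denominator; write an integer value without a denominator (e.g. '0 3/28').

1/26 5/78

C = [3/13, 4/13, 7/13, 11/13, 25/26, 1]
j=0 picked index 0: u0 ∈ [0, 3/13)
j=1 picked index 0: u0 ∈ [-1/6, 5/78)
j=2 picked index 2: u0 ∈ [-1/39, 8/39)
j=3 picked index 3: u0 ∈ [1/26, 9/26)
j=4 picked index 3: u0 ∈ [-5/39, 7/39)
j=5 picked index 4: u0 ∈ [1/78, 5/39)
intersection: [1/26, 5/78)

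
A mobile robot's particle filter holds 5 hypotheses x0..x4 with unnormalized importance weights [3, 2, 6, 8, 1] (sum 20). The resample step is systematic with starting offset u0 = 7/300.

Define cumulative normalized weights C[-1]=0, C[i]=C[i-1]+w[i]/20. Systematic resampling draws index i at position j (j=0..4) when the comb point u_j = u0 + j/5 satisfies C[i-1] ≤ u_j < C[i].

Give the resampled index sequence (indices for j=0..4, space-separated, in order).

C = [3/20, 1/4, 11/20, 19/20, 1]
j=0: u_0=7/300 ∈ [0, 3/20) → index 0
j=1: u_1=67/300 ∈ [3/20, 1/4) → index 1
j=2: u_2=127/300 ∈ [1/4, 11/20) → index 2
j=3: u_3=187/300 ∈ [11/20, 19/20) → index 3
j=4: u_4=247/300 ∈ [11/20, 19/20) → index 3

0 1 2 3 3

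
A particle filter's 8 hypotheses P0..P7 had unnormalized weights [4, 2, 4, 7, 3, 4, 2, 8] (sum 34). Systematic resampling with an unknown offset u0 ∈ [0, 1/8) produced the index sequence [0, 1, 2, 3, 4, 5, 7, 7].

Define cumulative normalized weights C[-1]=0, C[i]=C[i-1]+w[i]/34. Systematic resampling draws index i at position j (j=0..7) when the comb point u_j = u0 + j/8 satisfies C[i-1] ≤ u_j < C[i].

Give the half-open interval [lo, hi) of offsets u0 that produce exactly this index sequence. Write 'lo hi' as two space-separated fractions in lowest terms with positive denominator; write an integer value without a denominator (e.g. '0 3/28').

C = [2/17, 3/17, 5/17, 1/2, 10/17, 12/17, 13/17, 1]
j=0 picked index 0: u0 ∈ [0, 2/17)
j=1 picked index 1: u0 ∈ [-1/136, 7/136)
j=2 picked index 2: u0 ∈ [-5/68, 3/68)
j=3 picked index 3: u0 ∈ [-11/136, 1/8)
j=4 picked index 4: u0 ∈ [0, 3/34)
j=5 picked index 5: u0 ∈ [-5/136, 11/136)
j=6 picked index 7: u0 ∈ [1/68, 1/4)
j=7 picked index 7: u0 ∈ [-15/136, 1/8)
intersection: [1/68, 3/68)

1/68 3/68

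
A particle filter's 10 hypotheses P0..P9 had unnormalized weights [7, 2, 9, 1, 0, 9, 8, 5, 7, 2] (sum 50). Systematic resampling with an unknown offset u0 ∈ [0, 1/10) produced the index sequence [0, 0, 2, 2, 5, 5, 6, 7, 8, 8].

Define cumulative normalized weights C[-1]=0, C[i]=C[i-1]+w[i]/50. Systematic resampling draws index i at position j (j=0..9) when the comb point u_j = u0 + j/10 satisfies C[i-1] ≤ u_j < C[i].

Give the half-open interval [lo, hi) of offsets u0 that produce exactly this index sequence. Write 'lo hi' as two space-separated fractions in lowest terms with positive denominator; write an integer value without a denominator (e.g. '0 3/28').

C = [7/50, 9/50, 9/25, 19/50, 19/50, 14/25, 18/25, 41/50, 24/25, 1]
j=0 picked index 0: u0 ∈ [0, 7/50)
j=1 picked index 0: u0 ∈ [-1/10, 1/25)
j=2 picked index 2: u0 ∈ [-1/50, 4/25)
j=3 picked index 2: u0 ∈ [-3/25, 3/50)
j=4 picked index 5: u0 ∈ [-1/50, 4/25)
j=5 picked index 5: u0 ∈ [-3/25, 3/50)
j=6 picked index 6: u0 ∈ [-1/25, 3/25)
j=7 picked index 7: u0 ∈ [1/50, 3/25)
j=8 picked index 8: u0 ∈ [1/50, 4/25)
j=9 picked index 8: u0 ∈ [-2/25, 3/50)
intersection: [1/50, 1/25)

1/50 1/25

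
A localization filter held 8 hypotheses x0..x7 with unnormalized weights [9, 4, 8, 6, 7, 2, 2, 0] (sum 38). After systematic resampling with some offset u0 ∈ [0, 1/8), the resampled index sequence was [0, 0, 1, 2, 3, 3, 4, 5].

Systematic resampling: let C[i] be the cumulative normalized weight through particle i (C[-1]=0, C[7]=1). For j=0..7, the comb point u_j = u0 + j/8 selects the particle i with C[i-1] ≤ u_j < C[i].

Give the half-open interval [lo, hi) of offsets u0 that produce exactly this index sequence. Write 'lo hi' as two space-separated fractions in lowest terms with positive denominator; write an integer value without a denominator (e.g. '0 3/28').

C = [9/38, 13/38, 21/38, 27/38, 17/19, 18/19, 1, 1]
j=0 picked index 0: u0 ∈ [0, 9/38)
j=1 picked index 0: u0 ∈ [-1/8, 17/152)
j=2 picked index 1: u0 ∈ [-1/76, 7/76)
j=3 picked index 2: u0 ∈ [-5/152, 27/152)
j=4 picked index 3: u0 ∈ [1/19, 4/19)
j=5 picked index 3: u0 ∈ [-11/152, 13/152)
j=6 picked index 4: u0 ∈ [-3/76, 11/76)
j=7 picked index 5: u0 ∈ [3/152, 11/152)
intersection: [1/19, 11/152)

1/19 11/152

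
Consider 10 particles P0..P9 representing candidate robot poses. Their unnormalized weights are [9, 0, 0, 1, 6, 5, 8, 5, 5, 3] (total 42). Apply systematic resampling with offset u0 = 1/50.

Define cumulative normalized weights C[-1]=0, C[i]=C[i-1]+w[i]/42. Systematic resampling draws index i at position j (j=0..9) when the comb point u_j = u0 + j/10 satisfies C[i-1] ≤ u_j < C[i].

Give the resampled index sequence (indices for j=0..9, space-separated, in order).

0 0 3 4 5 6 6 7 8 8

C = [3/14, 3/14, 3/14, 5/21, 8/21, 1/2, 29/42, 17/21, 13/14, 1]
j=0: u_0=1/50 ∈ [0, 3/14) → index 0
j=1: u_1=3/25 ∈ [0, 3/14) → index 0
j=2: u_2=11/50 ∈ [3/14, 5/21) → index 3
j=3: u_3=8/25 ∈ [5/21, 8/21) → index 4
j=4: u_4=21/50 ∈ [8/21, 1/2) → index 5
j=5: u_5=13/25 ∈ [1/2, 29/42) → index 6
j=6: u_6=31/50 ∈ [1/2, 29/42) → index 6
j=7: u_7=18/25 ∈ [29/42, 17/21) → index 7
j=8: u_8=41/50 ∈ [17/21, 13/14) → index 8
j=9: u_9=23/25 ∈ [17/21, 13/14) → index 8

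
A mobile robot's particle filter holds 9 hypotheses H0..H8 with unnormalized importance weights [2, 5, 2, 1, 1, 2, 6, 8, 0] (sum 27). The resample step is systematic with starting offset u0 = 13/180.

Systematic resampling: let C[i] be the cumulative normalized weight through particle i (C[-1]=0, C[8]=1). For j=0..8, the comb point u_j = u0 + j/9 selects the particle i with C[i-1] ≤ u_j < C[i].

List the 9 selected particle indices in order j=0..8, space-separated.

0 1 2 4 6 6 7 7 7

C = [2/27, 7/27, 1/3, 10/27, 11/27, 13/27, 19/27, 1, 1]
j=0: u_0=13/180 ∈ [0, 2/27) → index 0
j=1: u_1=11/60 ∈ [2/27, 7/27) → index 1
j=2: u_2=53/180 ∈ [7/27, 1/3) → index 2
j=3: u_3=73/180 ∈ [10/27, 11/27) → index 4
j=4: u_4=31/60 ∈ [13/27, 19/27) → index 6
j=5: u_5=113/180 ∈ [13/27, 19/27) → index 6
j=6: u_6=133/180 ∈ [19/27, 1) → index 7
j=7: u_7=17/20 ∈ [19/27, 1) → index 7
j=8: u_8=173/180 ∈ [19/27, 1) → index 7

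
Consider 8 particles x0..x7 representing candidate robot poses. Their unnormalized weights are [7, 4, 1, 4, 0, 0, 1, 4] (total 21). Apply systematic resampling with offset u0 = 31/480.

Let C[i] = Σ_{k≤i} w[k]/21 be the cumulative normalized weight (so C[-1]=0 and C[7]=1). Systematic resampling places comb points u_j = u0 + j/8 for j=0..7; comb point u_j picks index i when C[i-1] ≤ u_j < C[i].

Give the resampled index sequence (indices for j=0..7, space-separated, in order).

0 0 0 1 2 3 7 7

C = [1/3, 11/21, 4/7, 16/21, 16/21, 16/21, 17/21, 1]
j=0: u_0=31/480 ∈ [0, 1/3) → index 0
j=1: u_1=91/480 ∈ [0, 1/3) → index 0
j=2: u_2=151/480 ∈ [0, 1/3) → index 0
j=3: u_3=211/480 ∈ [1/3, 11/21) → index 1
j=4: u_4=271/480 ∈ [11/21, 4/7) → index 2
j=5: u_5=331/480 ∈ [4/7, 16/21) → index 3
j=6: u_6=391/480 ∈ [17/21, 1) → index 7
j=7: u_7=451/480 ∈ [17/21, 1) → index 7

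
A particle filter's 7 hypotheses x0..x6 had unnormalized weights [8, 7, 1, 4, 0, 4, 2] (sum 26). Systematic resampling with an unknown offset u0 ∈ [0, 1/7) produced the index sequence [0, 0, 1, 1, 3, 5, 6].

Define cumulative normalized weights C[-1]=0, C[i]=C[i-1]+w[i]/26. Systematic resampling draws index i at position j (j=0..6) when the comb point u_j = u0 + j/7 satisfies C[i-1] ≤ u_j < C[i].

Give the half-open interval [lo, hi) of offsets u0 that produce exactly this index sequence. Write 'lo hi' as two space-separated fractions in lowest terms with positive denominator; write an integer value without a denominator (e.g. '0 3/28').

C = [4/13, 15/26, 8/13, 10/13, 10/13, 12/13, 1]
j=0 picked index 0: u0 ∈ [0, 4/13)
j=1 picked index 0: u0 ∈ [-1/7, 15/91)
j=2 picked index 1: u0 ∈ [2/91, 53/182)
j=3 picked index 1: u0 ∈ [-11/91, 27/182)
j=4 picked index 3: u0 ∈ [4/91, 18/91)
j=5 picked index 5: u0 ∈ [5/91, 19/91)
j=6 picked index 6: u0 ∈ [6/91, 1/7)
intersection: [6/91, 1/7)

6/91 1/7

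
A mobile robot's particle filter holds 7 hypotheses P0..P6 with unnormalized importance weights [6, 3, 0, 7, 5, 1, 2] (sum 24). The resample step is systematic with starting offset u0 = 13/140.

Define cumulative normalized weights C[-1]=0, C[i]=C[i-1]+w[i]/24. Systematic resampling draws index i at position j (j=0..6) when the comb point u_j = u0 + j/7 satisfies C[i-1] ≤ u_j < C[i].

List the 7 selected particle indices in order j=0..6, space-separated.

C = [1/4, 3/8, 3/8, 2/3, 7/8, 11/12, 1]
j=0: u_0=13/140 ∈ [0, 1/4) → index 0
j=1: u_1=33/140 ∈ [0, 1/4) → index 0
j=2: u_2=53/140 ∈ [3/8, 2/3) → index 3
j=3: u_3=73/140 ∈ [3/8, 2/3) → index 3
j=4: u_4=93/140 ∈ [3/8, 2/3) → index 3
j=5: u_5=113/140 ∈ [2/3, 7/8) → index 4
j=6: u_6=19/20 ∈ [11/12, 1) → index 6

0 0 3 3 3 4 6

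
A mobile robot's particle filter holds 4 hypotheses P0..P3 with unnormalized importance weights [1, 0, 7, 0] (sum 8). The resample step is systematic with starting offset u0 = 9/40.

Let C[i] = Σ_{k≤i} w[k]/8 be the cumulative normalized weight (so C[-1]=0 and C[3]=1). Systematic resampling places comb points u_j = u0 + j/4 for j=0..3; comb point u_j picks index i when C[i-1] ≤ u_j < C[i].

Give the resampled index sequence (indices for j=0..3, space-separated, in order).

2 2 2 2

C = [1/8, 1/8, 1, 1]
j=0: u_0=9/40 ∈ [1/8, 1) → index 2
j=1: u_1=19/40 ∈ [1/8, 1) → index 2
j=2: u_2=29/40 ∈ [1/8, 1) → index 2
j=3: u_3=39/40 ∈ [1/8, 1) → index 2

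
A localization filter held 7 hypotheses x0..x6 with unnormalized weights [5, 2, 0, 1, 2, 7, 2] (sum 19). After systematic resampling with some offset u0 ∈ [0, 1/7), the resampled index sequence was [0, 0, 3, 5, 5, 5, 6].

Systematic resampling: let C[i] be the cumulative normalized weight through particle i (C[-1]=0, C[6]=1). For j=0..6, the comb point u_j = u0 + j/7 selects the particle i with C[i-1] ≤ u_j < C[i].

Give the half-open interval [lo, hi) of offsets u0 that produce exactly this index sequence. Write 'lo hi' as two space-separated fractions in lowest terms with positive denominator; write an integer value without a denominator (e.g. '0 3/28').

13/133 16/133

C = [5/19, 7/19, 7/19, 8/19, 10/19, 17/19, 1]
j=0 picked index 0: u0 ∈ [0, 5/19)
j=1 picked index 0: u0 ∈ [-1/7, 16/133)
j=2 picked index 3: u0 ∈ [11/133, 18/133)
j=3 picked index 5: u0 ∈ [13/133, 62/133)
j=4 picked index 5: u0 ∈ [-6/133, 43/133)
j=5 picked index 5: u0 ∈ [-25/133, 24/133)
j=6 picked index 6: u0 ∈ [5/133, 1/7)
intersection: [13/133, 16/133)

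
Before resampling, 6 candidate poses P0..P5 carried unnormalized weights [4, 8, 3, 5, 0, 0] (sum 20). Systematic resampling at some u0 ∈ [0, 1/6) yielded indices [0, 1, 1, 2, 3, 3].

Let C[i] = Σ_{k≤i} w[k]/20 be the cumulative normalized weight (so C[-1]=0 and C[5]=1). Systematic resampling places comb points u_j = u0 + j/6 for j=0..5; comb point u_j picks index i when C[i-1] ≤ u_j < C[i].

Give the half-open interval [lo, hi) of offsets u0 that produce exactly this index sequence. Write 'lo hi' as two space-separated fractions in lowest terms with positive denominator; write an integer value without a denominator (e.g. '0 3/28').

1/10 1/6

C = [1/5, 3/5, 3/4, 1, 1, 1]
j=0 picked index 0: u0 ∈ [0, 1/5)
j=1 picked index 1: u0 ∈ [1/30, 13/30)
j=2 picked index 1: u0 ∈ [-2/15, 4/15)
j=3 picked index 2: u0 ∈ [1/10, 1/4)
j=4 picked index 3: u0 ∈ [1/12, 1/3)
j=5 picked index 3: u0 ∈ [-1/12, 1/6)
intersection: [1/10, 1/6)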